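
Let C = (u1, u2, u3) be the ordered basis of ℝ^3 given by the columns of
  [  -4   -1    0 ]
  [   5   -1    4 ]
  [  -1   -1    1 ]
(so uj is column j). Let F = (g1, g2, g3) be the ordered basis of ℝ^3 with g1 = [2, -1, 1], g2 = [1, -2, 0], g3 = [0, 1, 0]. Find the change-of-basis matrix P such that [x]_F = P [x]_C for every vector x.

Let M have columns uj and N have columns gj. Then for every x, N [x]_F = x = M [x]_C, so P = N^(-1) M.
Since det N = 1, N^(-1) has integer entries; multiplying gives P = [[-1, -1, 1], [-2, 1, -2], [0, 0, 1]].

[[-1, -1, 1], [-2, 1, -2], [0, 0, 1]]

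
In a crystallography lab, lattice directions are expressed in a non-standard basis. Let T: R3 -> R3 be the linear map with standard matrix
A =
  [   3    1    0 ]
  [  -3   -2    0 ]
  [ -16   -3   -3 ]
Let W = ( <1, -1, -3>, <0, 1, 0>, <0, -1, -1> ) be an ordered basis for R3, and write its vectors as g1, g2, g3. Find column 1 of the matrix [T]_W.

Compute T(g1) = A g1 = <2, -1, -4> in standard coordinates.
Then write this in W-coordinates: solve for y in y_1 g1 + ... + y_3 g3 = <2, -1, -4>.
This gives y = <2, -1, -2>, which is column 1 of [T]_W.

<2, -1, -2>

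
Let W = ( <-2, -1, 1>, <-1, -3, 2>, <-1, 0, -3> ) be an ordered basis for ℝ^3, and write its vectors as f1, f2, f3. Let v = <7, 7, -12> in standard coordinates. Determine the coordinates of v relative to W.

<-4, -1, 2>

[v]_W is the unique c with M c = v, where M has columns f1, ..., f3.
Gaussian elimination on [M | v] yields c = (-4, -1, 2).
Check: -4f1 - f2 + 2f3 = <7, 7, -12>.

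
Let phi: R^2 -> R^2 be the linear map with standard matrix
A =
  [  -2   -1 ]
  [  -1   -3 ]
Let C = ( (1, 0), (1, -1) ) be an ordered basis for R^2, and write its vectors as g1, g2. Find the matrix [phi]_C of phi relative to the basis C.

Let P have columns g1, g2. Then [phi]_C = P^(-1) A P.
Here det P = -1, so P^(-1) is integer; computing A P first and then P^(-1)(A P) gives [[-3, 1], [1, -2]].

[[-3, 1], [1, -2]]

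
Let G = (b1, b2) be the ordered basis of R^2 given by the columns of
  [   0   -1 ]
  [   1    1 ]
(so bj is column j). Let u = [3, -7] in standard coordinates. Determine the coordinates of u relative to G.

[-4, -3]

Write u = c_1 b1 + c_2 b2 and solve for the c_i.
System: 0c_1 - c_2 = 3, c_1 + c_2 = -7; solving gives c_1 = -4, c_2 = -3.
Check: -4b1 - 3b2 = [3, -7].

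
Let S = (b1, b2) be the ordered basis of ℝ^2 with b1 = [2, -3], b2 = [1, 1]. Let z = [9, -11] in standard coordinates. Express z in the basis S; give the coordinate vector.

Write z = c_1 b1 + c_2 b2 and solve for the c_i.
System: 2c_1 + c_2 = 9, -3c_1 + c_2 = -11; solving gives c_1 = 4, c_2 = 1.
Check: 4b1 + b2 = [9, -11].

[4, 1]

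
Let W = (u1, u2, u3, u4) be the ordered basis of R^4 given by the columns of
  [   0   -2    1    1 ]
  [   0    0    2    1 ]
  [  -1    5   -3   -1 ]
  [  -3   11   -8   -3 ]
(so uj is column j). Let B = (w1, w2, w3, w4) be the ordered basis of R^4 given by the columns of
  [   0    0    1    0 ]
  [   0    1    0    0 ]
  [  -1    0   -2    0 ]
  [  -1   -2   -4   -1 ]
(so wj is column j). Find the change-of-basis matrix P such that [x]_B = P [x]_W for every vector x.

Column j of P is [uj]_B, since P maps W-coordinates to B-coordinates.
Expressing u1 in B: u1 = w1 + 0·w2 + 0·w3 + 2w4, so column 1 of P is [1, 0, 0, 2].
Doing the same for each uj gives P = [[1, -1, 1, -1], [0, 0, 2, 1], [0, -2, 1, 1], [2, -2, -1, -2]].

[[1, -1, 1, -1], [0, 0, 2, 1], [0, -2, 1, 1], [2, -2, -1, -2]]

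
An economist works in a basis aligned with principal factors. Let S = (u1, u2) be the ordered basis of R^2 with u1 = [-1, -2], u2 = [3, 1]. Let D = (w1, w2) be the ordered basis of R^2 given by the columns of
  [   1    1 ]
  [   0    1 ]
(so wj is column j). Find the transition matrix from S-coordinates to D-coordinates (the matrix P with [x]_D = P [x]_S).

Let M have columns uj and N have columns wj. Then for every x, N [x]_D = x = M [x]_S, so P = N^(-1) M.
Since det N = 1, N^(-1) has integer entries; multiplying gives P = [[1, 2], [-2, 1]].

[[1, 2], [-2, 1]]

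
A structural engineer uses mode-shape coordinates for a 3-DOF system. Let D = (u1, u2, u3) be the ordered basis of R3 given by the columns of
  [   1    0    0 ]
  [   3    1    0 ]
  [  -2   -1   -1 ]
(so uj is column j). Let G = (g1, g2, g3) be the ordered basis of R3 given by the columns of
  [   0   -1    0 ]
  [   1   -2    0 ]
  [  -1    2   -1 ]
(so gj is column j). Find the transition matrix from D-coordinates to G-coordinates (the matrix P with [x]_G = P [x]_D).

[[1, 1, 0], [-1, 0, 0], [-1, 0, 1]]

Column j of P is [uj]_G, since P maps D-coordinates to G-coordinates.
Expressing u1 in G: u1 = g1 - g2 - g3, so column 1 of P is (1, -1, -1).
Doing the same for each uj gives P = [[1, 1, 0], [-1, 0, 0], [-1, 0, 1]].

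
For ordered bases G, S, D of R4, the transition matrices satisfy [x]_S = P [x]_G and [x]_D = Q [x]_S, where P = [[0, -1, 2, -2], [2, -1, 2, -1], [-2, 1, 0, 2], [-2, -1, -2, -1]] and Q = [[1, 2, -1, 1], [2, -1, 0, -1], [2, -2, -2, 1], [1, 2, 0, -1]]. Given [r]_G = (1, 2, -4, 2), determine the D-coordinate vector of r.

Apply P to get S-coordinates (-14, -10, 4, 2), then Q to get D-coordinates.
The result is [r]_D = (-36, -20, -14, -36).

(-36, -20, -14, -36)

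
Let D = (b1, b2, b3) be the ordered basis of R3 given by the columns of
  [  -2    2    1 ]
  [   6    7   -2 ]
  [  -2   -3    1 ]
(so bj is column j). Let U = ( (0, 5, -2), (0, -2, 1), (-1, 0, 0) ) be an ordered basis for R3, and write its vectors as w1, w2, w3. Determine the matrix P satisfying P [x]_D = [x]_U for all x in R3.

Take x = bj: its D-coordinates are the j-th standard unit vector, so P e_j — column j of P — equals [bj]_U.
b1 = 2w1 + 2w2 + 2w3, giving column 1 = (2, 2, 2); repeating for each j gives P = [[2, 1, 0], [2, -1, 1], [2, -2, -1]].

[[2, 1, 0], [2, -1, 1], [2, -2, -1]]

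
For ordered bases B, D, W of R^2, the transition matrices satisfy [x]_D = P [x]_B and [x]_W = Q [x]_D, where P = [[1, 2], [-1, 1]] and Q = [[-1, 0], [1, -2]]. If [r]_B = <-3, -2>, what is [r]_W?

Composing the changes, [r]_W = Q P [r]_B.
Q P = [[-1, -2], [3, 0]]; applying this to <-3, -2> gives <7, -9>.

<7, -9>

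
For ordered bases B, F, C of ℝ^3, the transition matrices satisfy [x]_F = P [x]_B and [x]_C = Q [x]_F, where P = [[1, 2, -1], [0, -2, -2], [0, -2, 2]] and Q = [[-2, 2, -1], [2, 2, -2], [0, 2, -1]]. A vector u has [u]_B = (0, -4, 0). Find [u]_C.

(24, -16, 8)

First [u]_F = P [u]_B = (-8, 8, 8).
Then [u]_C = Q [u]_F = (24, -16, 8).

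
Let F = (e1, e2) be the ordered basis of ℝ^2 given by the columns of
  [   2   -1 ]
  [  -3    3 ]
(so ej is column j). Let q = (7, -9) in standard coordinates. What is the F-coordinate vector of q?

(4, 1)

Write q = c_1 e1 + c_2 e2 and solve for the c_i.
System: 2c_1 - c_2 = 7, -3c_1 + 3c_2 = -9; solving gives c_1 = 4, c_2 = 1.
Check: 4e1 + e2 = (7, -9).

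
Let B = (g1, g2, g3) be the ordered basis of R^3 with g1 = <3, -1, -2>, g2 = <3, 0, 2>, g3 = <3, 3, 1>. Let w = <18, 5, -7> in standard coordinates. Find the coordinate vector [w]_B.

[w]_B is the unique c with M c = w, where M has columns g1, ..., g3.
Gaussian elimination on [M | w] yields c = (4, -1, 3).
Check: 4g1 - g2 + 3g3 = <18, 5, -7>.

<4, -1, 3>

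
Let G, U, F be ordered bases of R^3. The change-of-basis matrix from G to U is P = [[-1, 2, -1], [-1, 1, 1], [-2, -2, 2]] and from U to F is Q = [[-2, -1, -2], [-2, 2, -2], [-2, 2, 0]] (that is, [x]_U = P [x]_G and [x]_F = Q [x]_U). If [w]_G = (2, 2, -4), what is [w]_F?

First [w]_U = P [w]_G = (6, -4, -16).
Then [w]_F = Q [w]_U = (24, 12, -20).

(24, 12, -20)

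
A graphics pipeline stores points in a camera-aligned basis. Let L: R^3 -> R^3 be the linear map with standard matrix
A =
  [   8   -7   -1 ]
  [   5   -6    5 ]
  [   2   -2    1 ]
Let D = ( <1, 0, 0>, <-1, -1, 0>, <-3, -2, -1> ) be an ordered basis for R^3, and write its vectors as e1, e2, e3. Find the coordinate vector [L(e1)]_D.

Column 1 of [L]_D is the D-coordinate vector of L(e1).
In standard coordinates L(e1) = A e1 = <8, 5, 2>.
Converting to D: <8, 5, 2> = e1 - e2 - 2e3, so the coordinate vector is <1, -1, -2>.

<1, -1, -2>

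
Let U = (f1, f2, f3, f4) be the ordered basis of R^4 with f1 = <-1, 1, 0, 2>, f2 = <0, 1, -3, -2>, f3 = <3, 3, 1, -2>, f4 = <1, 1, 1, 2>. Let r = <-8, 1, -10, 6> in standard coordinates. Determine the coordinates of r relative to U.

<3, 3, -2, 1>

We seek scalars with c_1 f1 + ... + c_4 f4 = r; equivalently solve M c = r where the columns of M are f1, ..., f4.
Solving this 4x4 system gives c = (3, 3, -2, 1).
Check: 3f1 + 3f2 - 2f3 + f4 = <-8, 1, -10, 6>.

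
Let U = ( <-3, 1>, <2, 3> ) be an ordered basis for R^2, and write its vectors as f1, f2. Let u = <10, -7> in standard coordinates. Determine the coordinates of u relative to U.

<-4, -1>

[u]_U is the unique c with M c = u, where M has columns f1, f2.
System: -3c_1 + 2c_2 = 10, c_1 + 3c_2 = -7; solving gives c_1 = -4, c_2 = -1.
Check: -4f1 - f2 = <10, -7>.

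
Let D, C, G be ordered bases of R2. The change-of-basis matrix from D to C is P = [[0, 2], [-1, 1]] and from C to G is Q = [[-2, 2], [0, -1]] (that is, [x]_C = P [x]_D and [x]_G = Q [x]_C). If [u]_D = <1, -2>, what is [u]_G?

Apply P to get C-coordinates <-4, -3>, then Q to get G-coordinates.
The result is [u]_G = <2, 3>.

<2, 3>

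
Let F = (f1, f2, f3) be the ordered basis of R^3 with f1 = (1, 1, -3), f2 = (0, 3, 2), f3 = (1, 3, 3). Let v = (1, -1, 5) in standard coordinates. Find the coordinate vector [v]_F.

[v]_F is the unique c with M c = v, where M has columns f1, ..., f3.
Row-reducing the augmented matrix [M | v] gives c = (-1, -2, 2).
Check: -f1 - 2f2 + 2f3 = (1, -1, 5).

(-1, -2, 2)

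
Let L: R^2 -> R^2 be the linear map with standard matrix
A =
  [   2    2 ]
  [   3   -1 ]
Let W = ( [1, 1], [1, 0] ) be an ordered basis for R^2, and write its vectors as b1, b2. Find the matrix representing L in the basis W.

With P the matrix whose columns are b1, b2, [L]_W = P^(-1) A P.
Column by column: L(b1) = A b1 = [4, 2]; its W-coordinates [2, 2] give column 1.
Continuing for each basis vector yields [L]_W = [[2, 3], [2, -1]].

[[2, 3], [2, -1]]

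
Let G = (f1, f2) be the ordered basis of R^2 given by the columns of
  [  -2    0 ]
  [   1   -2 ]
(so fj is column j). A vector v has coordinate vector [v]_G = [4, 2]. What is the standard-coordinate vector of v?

[-8, 0]

v = M [v]_G, where M has columns f1, f2.
Carrying out the matrix-vector product, v = [-8, 0].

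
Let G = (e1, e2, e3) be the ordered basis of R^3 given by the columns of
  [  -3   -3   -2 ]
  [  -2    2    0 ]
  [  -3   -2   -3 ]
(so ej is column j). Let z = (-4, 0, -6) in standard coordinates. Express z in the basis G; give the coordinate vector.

Write z = c_1 e1 + ... + c_3 e3 and solve for the c_i.
Gaussian elimination on [M | z] yields c = (0, 0, 2).
Check: 0·e1 + 0·e2 + 2e3 = (-4, 0, -6).

(0, 0, 2)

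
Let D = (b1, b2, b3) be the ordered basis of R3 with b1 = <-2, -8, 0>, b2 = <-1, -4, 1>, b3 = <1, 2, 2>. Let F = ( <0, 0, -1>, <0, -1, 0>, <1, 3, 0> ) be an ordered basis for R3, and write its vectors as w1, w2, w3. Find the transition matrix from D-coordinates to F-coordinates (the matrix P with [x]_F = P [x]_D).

Take x = bj: its D-coordinates are the j-th standard unit vector, so P e_j — column j of P — equals [bj]_F.
b1 = 0·w1 + 2w2 - 2w3, giving column 1 = <0, 2, -2>; repeating for each j gives P = [[0, -1, -2], [2, 1, 1], [-2, -1, 1]].

[[0, -1, -2], [2, 1, 1], [-2, -1, 1]]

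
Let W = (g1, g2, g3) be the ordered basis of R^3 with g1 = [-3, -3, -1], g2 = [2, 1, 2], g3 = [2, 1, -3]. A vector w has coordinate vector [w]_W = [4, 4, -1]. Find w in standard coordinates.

[-6, -9, 7]

The coordinates say w = 4g1 + 4g2 - g3; adding the scaled basis vectors gives [-6, -9, 7].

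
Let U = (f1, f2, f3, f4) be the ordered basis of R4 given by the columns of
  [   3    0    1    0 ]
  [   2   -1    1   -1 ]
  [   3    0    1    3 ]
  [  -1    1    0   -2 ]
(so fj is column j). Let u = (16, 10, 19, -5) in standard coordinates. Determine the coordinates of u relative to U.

(4, 1, 4, 1)

[u]_U is the unique c with M c = u, where M has columns f1, ..., f4.
Row-reducing the augmented matrix [M | u] gives c = (4, 1, 4, 1).
Check: 4f1 + f2 + 4f3 + f4 = (16, 10, 19, -5).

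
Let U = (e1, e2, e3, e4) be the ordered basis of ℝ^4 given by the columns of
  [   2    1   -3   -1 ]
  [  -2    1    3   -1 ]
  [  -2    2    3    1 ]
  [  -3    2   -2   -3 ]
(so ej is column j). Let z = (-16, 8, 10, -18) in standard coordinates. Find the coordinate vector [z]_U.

[z]_U is the unique c with M c = z, where M has columns e1, ..., e4.
Row-reducing the augmented matrix [M | z] gives c = (0, -2, 4, 2).
Check: 0·e1 - 2e2 + 4e3 + 2e4 = (-16, 8, 10, -18).

(0, -2, 4, 2)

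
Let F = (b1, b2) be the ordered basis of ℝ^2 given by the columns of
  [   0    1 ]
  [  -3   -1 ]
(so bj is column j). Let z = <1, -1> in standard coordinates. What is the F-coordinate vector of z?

<0, 1>

Write z = c_1 b1 + c_2 b2 and solve for the c_i.
System: 0c_1 + c_2 = 1, -3c_1 - c_2 = -1; solving gives c_1 = 0, c_2 = 1.
Check: 0·b1 + b2 = <1, -1>.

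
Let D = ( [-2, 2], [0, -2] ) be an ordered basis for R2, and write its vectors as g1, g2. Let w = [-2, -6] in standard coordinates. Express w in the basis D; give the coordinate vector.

We seek scalars with c_1 g1 + c_2 g2 = w; equivalently solve M c = w where the columns of M are g1, g2.
System: -2c_1 + 0c_2 = -2, 2c_1 - 2c_2 = -6; solving gives c_1 = 1, c_2 = 4.
Check: g1 + 4g2 = [-2, -6].

[1, 4]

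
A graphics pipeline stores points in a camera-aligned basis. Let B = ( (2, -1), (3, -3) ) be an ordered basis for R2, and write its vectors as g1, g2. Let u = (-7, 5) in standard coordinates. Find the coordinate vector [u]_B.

(-2, -1)

[u]_B is the unique c with M c = u, where M has columns g1, g2.
System: 2c_1 + 3c_2 = -7, -c_1 - 3c_2 = 5; solving gives c_1 = -2, c_2 = -1.
Check: -2g1 - g2 = (-7, 5).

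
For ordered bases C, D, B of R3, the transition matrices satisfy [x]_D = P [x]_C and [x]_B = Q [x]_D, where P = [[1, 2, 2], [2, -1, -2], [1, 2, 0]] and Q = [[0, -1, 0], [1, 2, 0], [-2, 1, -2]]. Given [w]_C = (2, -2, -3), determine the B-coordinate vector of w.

Apply P to get D-coordinates (-8, 12, -2), then Q to get B-coordinates.
The result is [w]_B = (-12, 16, 32).

(-12, 16, 32)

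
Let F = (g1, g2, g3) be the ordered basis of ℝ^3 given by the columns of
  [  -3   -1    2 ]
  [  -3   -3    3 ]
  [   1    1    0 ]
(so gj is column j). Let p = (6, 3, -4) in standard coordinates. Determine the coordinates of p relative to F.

[p]_F is the unique c with M c = p, where M has columns g1, ..., g3.
Solving this 3x3 system gives c = (-4, 0, -3).
Check: -4g1 + 0·g2 - 3g3 = (6, 3, -4).

(-4, 0, -3)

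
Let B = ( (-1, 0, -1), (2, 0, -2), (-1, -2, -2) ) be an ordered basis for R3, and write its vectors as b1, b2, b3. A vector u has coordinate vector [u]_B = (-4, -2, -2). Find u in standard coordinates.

(2, 4, 12)

By definition u = -4b1 - 2b2 - 2b3.
Summing componentwise gives (2, 4, 12).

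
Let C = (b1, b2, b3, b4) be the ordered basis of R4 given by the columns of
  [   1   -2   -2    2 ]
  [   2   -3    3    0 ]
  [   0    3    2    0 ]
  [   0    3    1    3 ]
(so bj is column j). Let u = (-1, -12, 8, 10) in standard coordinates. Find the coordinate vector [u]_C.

[u]_C is the unique c with M c = u, where M has columns b1, ..., b4.
Solving this 4x4 system gives c = (3, 4, -2, 0).
Check: 3b1 + 4b2 - 2b3 + 0·b4 = (-1, -12, 8, 10).

(3, 4, -2, 0)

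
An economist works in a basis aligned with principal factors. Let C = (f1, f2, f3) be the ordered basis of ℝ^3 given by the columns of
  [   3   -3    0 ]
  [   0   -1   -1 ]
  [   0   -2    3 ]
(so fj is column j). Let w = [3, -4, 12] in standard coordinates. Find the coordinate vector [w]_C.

[1, 0, 4]

We seek scalars with c_1 f1 + ... + c_3 f3 = w; equivalently solve M c = w where the columns of M are f1, ..., f3.
Gaussian elimination on [M | w] yields c = (1, 0, 4).
Check: f1 + 0·f2 + 4f3 = [3, -4, 12].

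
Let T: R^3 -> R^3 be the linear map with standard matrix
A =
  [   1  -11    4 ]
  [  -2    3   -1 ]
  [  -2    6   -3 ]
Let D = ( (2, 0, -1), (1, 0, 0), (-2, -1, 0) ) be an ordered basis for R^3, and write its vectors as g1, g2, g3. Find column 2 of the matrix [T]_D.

Column 2 of [T]_D is the D-coordinate vector of T(g2).
In standard coordinates T(g2) = A g2 = (1, -2, -2).
Converting to D: (1, -2, -2) = 2g1 + g2 + 2g3, so the coordinate vector is (2, 1, 2).

(2, 1, 2)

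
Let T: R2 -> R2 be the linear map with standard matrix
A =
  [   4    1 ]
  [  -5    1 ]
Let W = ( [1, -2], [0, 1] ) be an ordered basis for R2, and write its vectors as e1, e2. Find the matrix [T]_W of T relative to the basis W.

[[2, 1], [-3, 3]]

The j-th column of [T]_W is [T(ej)]_W.
T(e1) = A e1 = [2, -7] = 2e1 - 3e2, so column 1 is [2, -3].
Repeating for e2 and assembling the columns gives [[2, 1], [-3, 3]].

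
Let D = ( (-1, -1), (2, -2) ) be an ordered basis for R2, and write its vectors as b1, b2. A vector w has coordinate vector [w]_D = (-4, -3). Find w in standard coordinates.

w = M [w]_D, where M has columns b1, b2.
Carrying out the matrix-vector product, w = (-2, 10).

(-2, 10)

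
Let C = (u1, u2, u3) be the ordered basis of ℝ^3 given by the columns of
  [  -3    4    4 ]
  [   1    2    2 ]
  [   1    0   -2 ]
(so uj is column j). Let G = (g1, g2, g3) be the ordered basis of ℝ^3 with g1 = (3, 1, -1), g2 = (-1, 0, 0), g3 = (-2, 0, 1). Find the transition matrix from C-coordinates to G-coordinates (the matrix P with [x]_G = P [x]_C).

[[1, 2, 2], [2, -2, 2], [2, 2, 0]]

Column j of P is [uj]_G, since P maps C-coordinates to G-coordinates.
Expressing u1 in G: u1 = g1 + 2g2 + 2g3, so column 1 of P is (1, 2, 2).
Doing the same for each uj gives P = [[1, 2, 2], [2, -2, 2], [2, 2, 0]].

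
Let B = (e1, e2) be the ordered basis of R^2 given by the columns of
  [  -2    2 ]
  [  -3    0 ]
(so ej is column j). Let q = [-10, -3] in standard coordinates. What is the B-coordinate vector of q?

We seek scalars with c_1 e1 + c_2 e2 = q; equivalently solve M c = q where the columns of M are e1, e2.
System: -2c_1 + 2c_2 = -10, -3c_1 + 0c_2 = -3; solving gives c_1 = 1, c_2 = -4.
Check: e1 - 4e2 = [-10, -3].

[1, -4]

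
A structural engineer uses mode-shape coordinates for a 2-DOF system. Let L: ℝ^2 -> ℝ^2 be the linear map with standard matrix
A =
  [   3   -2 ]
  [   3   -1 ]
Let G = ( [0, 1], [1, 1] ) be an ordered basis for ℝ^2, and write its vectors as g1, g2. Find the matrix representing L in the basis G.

The j-th column of [L]_G is [L(gj)]_G.
L(g1) = A g1 = [-2, -1] = g1 - 2g2, so column 1 is [1, -2].
Repeating for g2 and assembling the columns gives [[1, 1], [-2, 1]].

[[1, 1], [-2, 1]]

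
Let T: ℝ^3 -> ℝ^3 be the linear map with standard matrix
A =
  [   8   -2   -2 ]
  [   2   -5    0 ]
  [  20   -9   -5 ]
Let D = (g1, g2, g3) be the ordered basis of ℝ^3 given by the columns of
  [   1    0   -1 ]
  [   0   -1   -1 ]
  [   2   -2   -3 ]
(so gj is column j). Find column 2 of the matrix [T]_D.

Column 2 of [T]_D is the D-coordinate vector of T(g2).
In standard coordinates T(g2) = A g2 = <6, 5, 19>.
Converting to D: <6, 5, 19> = 3g1 - 2g2 - 3g3, so the coordinate vector is <3, -2, -3>.

<3, -2, -3>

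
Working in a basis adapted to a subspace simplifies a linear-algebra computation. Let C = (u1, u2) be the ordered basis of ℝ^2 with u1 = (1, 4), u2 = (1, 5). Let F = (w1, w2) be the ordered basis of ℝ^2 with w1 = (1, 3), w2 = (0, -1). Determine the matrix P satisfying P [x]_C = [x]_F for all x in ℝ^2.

Let M have columns uj and N have columns wj. Then for every x, N [x]_F = x = M [x]_C, so P = N^(-1) M.
Since det N = -1, N^(-1) has integer entries; multiplying gives P = [[1, 1], [-1, -2]].

[[1, 1], [-1, -2]]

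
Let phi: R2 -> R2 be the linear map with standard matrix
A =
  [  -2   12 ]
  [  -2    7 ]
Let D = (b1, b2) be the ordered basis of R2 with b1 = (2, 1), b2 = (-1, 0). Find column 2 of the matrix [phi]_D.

(2, 2)

Compute phi(b2) = A b2 = (2, 2) in standard coordinates.
Then write this in D-coordinates: solve for y in y_1 b1 + y_2 b2 = (2, 2).
This gives y = (2, 2), which is column 2 of [phi]_D.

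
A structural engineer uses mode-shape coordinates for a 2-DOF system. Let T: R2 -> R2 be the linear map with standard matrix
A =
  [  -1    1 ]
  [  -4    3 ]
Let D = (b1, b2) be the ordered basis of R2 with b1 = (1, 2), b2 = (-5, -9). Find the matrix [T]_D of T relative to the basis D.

The j-th column of [T]_D is [T(bj)]_D.
T(b1) = A b1 = (1, 2) = b1 + 0·b2, so column 1 is (1, 0).
Repeating for b2 and assembling the columns gives [[1, 1], [0, 1]].

[[1, 1], [0, 1]]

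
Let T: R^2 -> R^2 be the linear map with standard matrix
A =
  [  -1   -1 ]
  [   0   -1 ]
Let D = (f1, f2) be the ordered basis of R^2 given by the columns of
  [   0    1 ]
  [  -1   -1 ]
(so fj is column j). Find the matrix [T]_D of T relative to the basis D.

[[-2, -1], [1, 0]]

With P the matrix whose columns are f1, f2, [T]_D = P^(-1) A P.
Column by column: T(f1) = A f1 = [1, 1]; its D-coordinates [-2, 1] give column 1.
Continuing for each basis vector yields [T]_D = [[-2, -1], [1, 0]].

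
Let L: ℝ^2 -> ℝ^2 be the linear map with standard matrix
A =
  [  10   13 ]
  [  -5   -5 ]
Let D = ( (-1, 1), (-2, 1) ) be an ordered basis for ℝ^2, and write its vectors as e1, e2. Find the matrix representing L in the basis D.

[[3, 3], [-3, 2]]

Let P have columns e1, e2. Then [L]_D = P^(-1) A P.
Here det P = 1, so P^(-1) is integer; computing A P first and then P^(-1)(A P) gives [[3, 3], [-3, 2]].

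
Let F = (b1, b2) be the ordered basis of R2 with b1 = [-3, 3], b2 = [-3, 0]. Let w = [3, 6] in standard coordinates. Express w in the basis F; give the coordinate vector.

[w]_F is the unique c with M c = w, where M has columns b1, b2.
System: -3c_1 - 3c_2 = 3, 3c_1 + 0c_2 = 6; solving gives c_1 = 2, c_2 = -3.
Check: 2b1 - 3b2 = [3, 6].

[2, -3]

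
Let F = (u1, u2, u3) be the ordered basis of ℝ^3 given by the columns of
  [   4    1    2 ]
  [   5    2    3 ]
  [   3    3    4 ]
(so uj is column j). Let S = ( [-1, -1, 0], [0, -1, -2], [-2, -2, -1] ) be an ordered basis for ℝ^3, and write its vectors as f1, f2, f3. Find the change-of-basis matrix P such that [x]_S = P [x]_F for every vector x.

Take x = uj: its F-coordinates are the j-th standard unit vector, so P e_j — column j of P — equals [uj]_S.
u1 = -2f1 - f2 - f3, giving column 1 = [-2, -1, -1]; repeating for each j gives P = [[-2, 1, 2], [-1, -1, -1], [-1, -1, -2]].

[[-2, 1, 2], [-1, -1, -1], [-1, -1, -2]]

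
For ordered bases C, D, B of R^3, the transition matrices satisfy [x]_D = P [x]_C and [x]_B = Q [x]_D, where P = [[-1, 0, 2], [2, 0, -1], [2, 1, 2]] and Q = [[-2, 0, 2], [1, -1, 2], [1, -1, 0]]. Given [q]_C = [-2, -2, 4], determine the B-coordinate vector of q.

[-16, 22, 18]

Apply P to get D-coordinates [10, -8, 2], then Q to get B-coordinates.
The result is [q]_B = [-16, 22, 18].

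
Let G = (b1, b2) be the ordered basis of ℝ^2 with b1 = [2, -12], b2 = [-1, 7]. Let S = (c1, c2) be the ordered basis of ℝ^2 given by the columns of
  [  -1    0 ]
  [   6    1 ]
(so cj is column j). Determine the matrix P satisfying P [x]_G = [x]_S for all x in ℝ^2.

Let M have columns bj and N have columns cj. Then for every x, N [x]_S = x = M [x]_G, so P = N^(-1) M.
Since det N = -1, N^(-1) has integer entries; multiplying gives P = [[-2, 1], [0, 1]].

[[-2, 1], [0, 1]]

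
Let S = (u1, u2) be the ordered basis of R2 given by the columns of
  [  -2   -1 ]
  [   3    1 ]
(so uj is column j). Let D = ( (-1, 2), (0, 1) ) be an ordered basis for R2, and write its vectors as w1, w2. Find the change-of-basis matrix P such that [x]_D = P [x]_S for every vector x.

Let M have columns uj and N have columns wj. Then for every x, N [x]_D = x = M [x]_S, so P = N^(-1) M.
Since det N = -1, N^(-1) has integer entries; multiplying gives P = [[2, 1], [-1, -1]].

[[2, 1], [-1, -1]]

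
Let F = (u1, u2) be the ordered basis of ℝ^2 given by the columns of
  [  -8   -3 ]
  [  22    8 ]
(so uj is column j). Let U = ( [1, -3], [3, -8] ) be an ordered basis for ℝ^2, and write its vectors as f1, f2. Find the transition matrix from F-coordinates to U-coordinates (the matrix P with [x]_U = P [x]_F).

[[-2, 0], [-2, -1]]

Take x = uj: its F-coordinates are the j-th standard unit vector, so P e_j — column j of P — equals [uj]_U.
u1 = -2f1 - 2f2, giving column 1 = [-2, -2]; repeating for each j gives P = [[-2, 0], [-2, -1]].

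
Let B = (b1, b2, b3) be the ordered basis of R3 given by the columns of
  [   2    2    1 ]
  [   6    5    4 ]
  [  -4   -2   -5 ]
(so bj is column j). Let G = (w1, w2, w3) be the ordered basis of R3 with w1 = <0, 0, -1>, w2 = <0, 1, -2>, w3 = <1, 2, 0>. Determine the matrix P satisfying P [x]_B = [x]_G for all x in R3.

[[0, 0, 1], [2, 1, 2], [2, 2, 1]]

Let M have columns bj and N have columns wj. Then for every x, N [x]_G = x = M [x]_B, so P = N^(-1) M.
Since det N = 1, N^(-1) has integer entries; multiplying gives P = [[0, 0, 1], [2, 1, 2], [2, 2, 1]].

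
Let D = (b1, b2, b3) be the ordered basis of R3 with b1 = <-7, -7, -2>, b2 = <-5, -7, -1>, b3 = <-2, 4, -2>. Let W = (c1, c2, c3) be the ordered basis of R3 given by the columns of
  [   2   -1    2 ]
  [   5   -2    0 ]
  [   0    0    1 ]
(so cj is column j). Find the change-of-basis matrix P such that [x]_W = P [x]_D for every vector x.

[[-1, -1, 0], [1, 1, -2], [-2, -1, -2]]

Let M have columns bj and N have columns cj. Then for every x, N [x]_W = x = M [x]_D, so P = N^(-1) M.
Since det N = 1, N^(-1) has integer entries; multiplying gives P = [[-1, -1, 0], [1, 1, -2], [-2, -1, -2]].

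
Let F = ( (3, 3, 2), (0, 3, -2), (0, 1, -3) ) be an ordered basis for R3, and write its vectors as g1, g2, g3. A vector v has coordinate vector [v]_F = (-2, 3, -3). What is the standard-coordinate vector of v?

(-6, 0, -1)

By definition v = -2g1 + 3g2 - 3g3.
Summing componentwise gives (-6, 0, -1).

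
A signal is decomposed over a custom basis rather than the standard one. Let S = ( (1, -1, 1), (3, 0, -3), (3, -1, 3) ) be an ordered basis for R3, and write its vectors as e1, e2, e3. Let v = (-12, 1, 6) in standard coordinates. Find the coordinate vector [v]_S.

(0, -3, -1)

[v]_S is the unique c with M c = v, where M has columns e1, ..., e3.
Row-reducing the augmented matrix [M | v] gives c = (0, -3, -1).
Check: 0·e1 - 3e2 - e3 = (-12, 1, 6).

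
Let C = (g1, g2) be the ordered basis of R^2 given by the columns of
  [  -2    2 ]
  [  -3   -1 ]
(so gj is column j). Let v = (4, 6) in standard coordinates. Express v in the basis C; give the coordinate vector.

(-2, 0)

We seek scalars with c_1 g1 + c_2 g2 = v; equivalently solve M c = v where the columns of M are g1, g2.
System: -2c_1 + 2c_2 = 4, -3c_1 - c_2 = 6; solving gives c_1 = -2, c_2 = 0.
Check: -2g1 + 0·g2 = (4, 6).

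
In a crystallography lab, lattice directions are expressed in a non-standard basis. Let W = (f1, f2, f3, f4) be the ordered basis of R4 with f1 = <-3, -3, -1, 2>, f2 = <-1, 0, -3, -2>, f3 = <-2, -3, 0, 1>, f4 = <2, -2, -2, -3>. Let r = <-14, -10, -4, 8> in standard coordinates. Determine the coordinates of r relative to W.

<3, 1, 1, -1>

[r]_W is the unique c with M c = r, where M has columns f1, ..., f4.
Row-reducing the augmented matrix [M | r] gives c = (3, 1, 1, -1).
Check: 3f1 + f2 + f3 - f4 = <-14, -10, -4, 8>.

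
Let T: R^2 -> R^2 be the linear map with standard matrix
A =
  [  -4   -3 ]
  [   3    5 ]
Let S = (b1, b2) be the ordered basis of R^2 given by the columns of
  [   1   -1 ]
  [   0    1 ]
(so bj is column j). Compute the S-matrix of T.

With P the matrix whose columns are b1, b2, [T]_S = P^(-1) A P.
Column by column: T(b1) = A b1 = (-4, 3); its S-coordinates (-1, 3) give column 1.
Continuing for each basis vector yields [T]_S = [[-1, 3], [3, 2]].

[[-1, 3], [3, 2]]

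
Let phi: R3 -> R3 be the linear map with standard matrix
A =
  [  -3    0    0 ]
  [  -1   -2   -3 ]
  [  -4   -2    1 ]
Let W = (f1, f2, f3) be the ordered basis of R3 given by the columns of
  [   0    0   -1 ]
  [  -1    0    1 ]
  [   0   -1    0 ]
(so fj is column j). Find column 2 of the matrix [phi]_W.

(-3, 1, 0)

Column 2 of [phi]_W is the W-coordinate vector of phi(f2).
In standard coordinates phi(f2) = A f2 = (0, 3, -1).
Converting to W: (0, 3, -1) = -3f1 + f2 + 0·f3, so the coordinate vector is (-3, 1, 0).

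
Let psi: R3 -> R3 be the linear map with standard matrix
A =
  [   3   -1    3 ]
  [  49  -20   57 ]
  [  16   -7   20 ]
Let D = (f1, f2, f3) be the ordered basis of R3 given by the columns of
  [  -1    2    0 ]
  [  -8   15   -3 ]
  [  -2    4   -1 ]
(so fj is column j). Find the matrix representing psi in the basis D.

[[3, -1, 0], [1, 1, 0], [-2, -1, -1]]

Let P have columns f1, ..., f3. Then [psi]_D = P^(-1) A P.
Here det P = -1, so P^(-1) is integer; computing A P first and then P^(-1)(A P) gives [[3, -1, 0], [1, 1, 0], [-2, -1, -1]].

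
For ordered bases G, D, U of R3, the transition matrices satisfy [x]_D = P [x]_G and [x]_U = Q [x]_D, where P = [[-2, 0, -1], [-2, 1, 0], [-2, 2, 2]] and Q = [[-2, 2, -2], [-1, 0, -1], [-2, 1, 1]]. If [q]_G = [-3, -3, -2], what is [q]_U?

First [q]_D = P [q]_G = [8, 3, -4].
Then [q]_U = Q [q]_D = [-2, -4, -17].

[-2, -4, -17]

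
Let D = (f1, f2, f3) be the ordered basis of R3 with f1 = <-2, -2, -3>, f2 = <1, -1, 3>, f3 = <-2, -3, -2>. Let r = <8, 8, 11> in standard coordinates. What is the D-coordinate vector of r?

[r]_D is the unique c with M c = r, where M has columns f1, ..., f3.
Gaussian elimination on [M | r] yields c = (1, 2, -4).
Check: f1 + 2f2 - 4f3 = <8, 8, 11>.

<1, 2, -4>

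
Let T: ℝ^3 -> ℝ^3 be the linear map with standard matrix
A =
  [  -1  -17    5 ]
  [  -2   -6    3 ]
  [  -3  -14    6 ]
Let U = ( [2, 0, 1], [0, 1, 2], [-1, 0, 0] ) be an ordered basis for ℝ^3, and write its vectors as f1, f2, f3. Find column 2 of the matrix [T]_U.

Compute T(f2) = A f2 = [-7, 0, -2] in standard coordinates.
Then write this in U-coordinates: solve for y in y_1 f1 + ... + y_3 f3 = [-7, 0, -2].
This gives y = [-2, 0, 3], which is column 2 of [T]_U.

[-2, 0, 3]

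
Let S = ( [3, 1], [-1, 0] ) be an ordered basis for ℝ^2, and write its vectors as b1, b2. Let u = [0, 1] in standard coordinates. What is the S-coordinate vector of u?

We seek scalars with c_1 b1 + c_2 b2 = u; equivalently solve M c = u where the columns of M are b1, b2.
System: 3c_1 - c_2 = 0, c_1 + 0c_2 = 1; solving gives c_1 = 1, c_2 = 3.
Check: b1 + 3b2 = [0, 1].

[1, 3]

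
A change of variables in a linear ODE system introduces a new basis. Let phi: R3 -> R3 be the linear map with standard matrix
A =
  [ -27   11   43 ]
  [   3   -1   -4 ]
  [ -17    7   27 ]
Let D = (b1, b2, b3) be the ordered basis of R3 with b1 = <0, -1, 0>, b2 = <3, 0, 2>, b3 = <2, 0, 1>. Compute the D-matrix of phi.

The j-th column of [phi]_D is [phi(bj)]_D.
phi(b1) = A b1 = <-11, 1, -7> = -b1 - 3b2 - b3, so column 1 is <-1, -3, -1>.
Repeating for b2, b3 and assembling the columns gives [[-1, -1, -2], [-3, 1, -3], [-1, 1, -1]].

[[-1, -1, -2], [-3, 1, -3], [-1, 1, -1]]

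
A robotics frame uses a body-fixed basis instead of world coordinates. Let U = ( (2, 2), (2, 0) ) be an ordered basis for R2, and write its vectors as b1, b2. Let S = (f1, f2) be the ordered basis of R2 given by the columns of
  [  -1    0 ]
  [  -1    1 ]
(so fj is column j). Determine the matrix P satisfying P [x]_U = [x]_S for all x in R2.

[[-2, -2], [0, -2]]

Column j of P is [bj]_S, since P maps U-coordinates to S-coordinates.
Expressing b1 in S: b1 = -2f1 + 0·f2, so column 1 of P is (-2, 0).
Doing the same for each bj gives P = [[-2, -2], [0, -2]].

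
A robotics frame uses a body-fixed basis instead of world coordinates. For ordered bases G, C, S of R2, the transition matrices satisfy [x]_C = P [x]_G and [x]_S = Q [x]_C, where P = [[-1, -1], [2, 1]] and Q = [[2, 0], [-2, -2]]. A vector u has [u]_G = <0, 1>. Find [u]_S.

<-2, 0>

First [u]_C = P [u]_G = <-1, 1>.
Then [u]_S = Q [u]_C = <-2, 0>.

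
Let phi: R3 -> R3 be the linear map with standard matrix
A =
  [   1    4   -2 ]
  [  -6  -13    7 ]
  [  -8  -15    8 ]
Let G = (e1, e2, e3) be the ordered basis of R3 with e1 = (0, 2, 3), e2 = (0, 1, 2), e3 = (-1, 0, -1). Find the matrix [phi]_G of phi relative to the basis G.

[[-2, 1, -1], [-1, -1, 1], [-2, 0, -1]]

Let P have columns e1, ..., e3. Then [phi]_G = P^(-1) A P.
Here det P = -1, so P^(-1) is integer; computing A P first and then P^(-1)(A P) gives [[-2, 1, -1], [-1, -1, 1], [-2, 0, -1]].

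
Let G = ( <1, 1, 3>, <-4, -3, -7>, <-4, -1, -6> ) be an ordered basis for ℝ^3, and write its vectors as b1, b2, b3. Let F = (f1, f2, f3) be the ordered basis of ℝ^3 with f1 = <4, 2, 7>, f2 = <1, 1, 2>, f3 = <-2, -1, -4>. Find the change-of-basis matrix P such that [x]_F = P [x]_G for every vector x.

[[-1, -1, -2], [1, -2, 2], [-2, -1, -1]]

Column j of P is [bj]_F, since P maps G-coordinates to F-coordinates.
Expressing b1 in F: b1 = -f1 + f2 - 2f3, so column 1 of P is <-1, 1, -2>.
Doing the same for each bj gives P = [[-1, -1, -2], [1, -2, 2], [-2, -1, -1]].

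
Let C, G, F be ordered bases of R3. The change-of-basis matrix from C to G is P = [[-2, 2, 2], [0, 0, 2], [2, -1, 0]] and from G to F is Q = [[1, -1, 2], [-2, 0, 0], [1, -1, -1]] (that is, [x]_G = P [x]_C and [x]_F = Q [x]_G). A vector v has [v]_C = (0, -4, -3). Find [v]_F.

Apply P to get G-coordinates (-14, -6, 4), then Q to get F-coordinates.
The result is [v]_F = (0, 28, -12).

(0, 28, -12)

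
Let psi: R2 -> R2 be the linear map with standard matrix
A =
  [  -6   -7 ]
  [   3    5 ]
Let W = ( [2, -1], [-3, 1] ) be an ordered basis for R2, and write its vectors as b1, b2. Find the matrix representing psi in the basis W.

[[2, 1], [3, -3]]

The j-th column of [psi]_W is [psi(bj)]_W.
psi(b1) = A b1 = [-5, 1] = 2b1 + 3b2, so column 1 is [2, 3].
Repeating for b2 and assembling the columns gives [[2, 1], [3, -3]].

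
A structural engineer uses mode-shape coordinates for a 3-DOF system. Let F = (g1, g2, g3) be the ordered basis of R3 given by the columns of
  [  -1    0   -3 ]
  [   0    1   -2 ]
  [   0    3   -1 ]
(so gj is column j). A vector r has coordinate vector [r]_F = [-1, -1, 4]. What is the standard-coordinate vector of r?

r = M [r]_F, where M has columns g1, ..., g3.
Carrying out the matrix-vector product, r = [-11, -9, -7].

[-11, -9, -7]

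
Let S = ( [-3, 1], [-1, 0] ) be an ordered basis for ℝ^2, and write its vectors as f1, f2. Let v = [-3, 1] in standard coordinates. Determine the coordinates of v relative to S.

[1, 0]

[v]_S is the unique c with M c = v, where M has columns f1, f2.
System: -3c_1 - c_2 = -3, c_1 + 0c_2 = 1; solving gives c_1 = 1, c_2 = 0.
Check: f1 + 0·f2 = [-3, 1].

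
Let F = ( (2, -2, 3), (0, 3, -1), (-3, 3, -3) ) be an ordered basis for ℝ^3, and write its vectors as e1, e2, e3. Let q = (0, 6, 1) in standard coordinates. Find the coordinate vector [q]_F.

Write q = c_1 e1 + ... + c_3 e3 and solve for the c_i.
Gaussian elimination on [M | q] yields c = (3, 2, 2).
Check: 3e1 + 2e2 + 2e3 = (0, 6, 1).

(3, 2, 2)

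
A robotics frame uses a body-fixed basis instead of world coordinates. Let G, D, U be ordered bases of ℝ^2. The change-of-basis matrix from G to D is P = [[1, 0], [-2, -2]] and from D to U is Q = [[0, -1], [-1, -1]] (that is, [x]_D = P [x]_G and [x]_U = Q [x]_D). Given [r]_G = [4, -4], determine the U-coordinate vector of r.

Apply P to get D-coordinates [4, 0], then Q to get U-coordinates.
The result is [r]_U = [0, -4].

[0, -4]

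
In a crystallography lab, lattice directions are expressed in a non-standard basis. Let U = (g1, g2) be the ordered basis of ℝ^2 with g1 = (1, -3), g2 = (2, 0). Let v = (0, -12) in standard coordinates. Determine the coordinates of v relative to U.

Write v = c_1 g1 + c_2 g2 and solve for the c_i.
System: c_1 + 2c_2 = 0, -3c_1 + 0c_2 = -12; solving gives c_1 = 4, c_2 = -2.
Check: 4g1 - 2g2 = (0, -12).

(4, -2)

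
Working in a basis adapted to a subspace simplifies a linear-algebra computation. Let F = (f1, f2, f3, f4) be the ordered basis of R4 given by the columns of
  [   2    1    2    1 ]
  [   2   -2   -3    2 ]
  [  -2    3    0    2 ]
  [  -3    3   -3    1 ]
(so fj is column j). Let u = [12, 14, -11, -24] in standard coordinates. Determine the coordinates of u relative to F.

Write u = c_1 f1 + ... + c_4 f4 and solve for the c_i.
Gaussian elimination on [M | u] yields c = (4, -3, 2, 3).
Check: 4f1 - 3f2 + 2f3 + 3f4 = [12, 14, -11, -24].

[4, -3, 2, 3]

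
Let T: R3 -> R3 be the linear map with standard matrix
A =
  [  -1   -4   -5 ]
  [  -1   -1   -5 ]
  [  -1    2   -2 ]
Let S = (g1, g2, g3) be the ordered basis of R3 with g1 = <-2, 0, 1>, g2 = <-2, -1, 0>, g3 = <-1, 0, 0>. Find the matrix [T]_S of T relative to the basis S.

With P the matrix whose columns are g1, ..., g3, [T]_S = P^(-1) A P.
Column by column: T(g1) = A g1 = <-3, -3, 0>; its S-coordinates <0, 3, -3> give column 1.
Continuing for each basis vector yields [T]_S = [[0, 0, 1], [3, -3, -1], [-3, 0, -1]].

[[0, 0, 1], [3, -3, -1], [-3, 0, -1]]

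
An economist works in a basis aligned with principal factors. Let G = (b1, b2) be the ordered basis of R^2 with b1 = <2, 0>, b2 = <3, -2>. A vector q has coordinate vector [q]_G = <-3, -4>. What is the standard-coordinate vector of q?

<-18, 8>

q = M [q]_G, where M has columns b1, b2.
Carrying out the matrix-vector product, q = <-18, 8>.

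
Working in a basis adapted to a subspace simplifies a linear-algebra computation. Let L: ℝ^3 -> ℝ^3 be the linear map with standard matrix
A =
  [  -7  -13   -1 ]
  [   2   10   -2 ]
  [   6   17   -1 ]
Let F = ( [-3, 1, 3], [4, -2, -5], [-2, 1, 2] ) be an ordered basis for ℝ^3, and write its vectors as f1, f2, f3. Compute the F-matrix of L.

[[-1, 1, -3], [-1, 2, -2], [-3, 1, 1]]

With P the matrix whose columns are f1, ..., f3, [L]_F = P^(-1) A P.
Column by column: L(f1) = A f1 = [5, -2, -4]; its F-coordinates [-1, -1, -3] give column 1.
Continuing for each basis vector yields [L]_F = [[-1, 1, -3], [-1, 2, -2], [-3, 1, 1]].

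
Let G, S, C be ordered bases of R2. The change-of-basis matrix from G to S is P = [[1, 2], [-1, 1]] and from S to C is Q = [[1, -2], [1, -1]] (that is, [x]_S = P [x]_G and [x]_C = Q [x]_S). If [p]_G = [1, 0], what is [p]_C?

[3, 2]

Composing the changes, [p]_C = Q P [p]_G.
Q P = [[3, 0], [2, 1]]; applying this to [1, 0] gives [3, 2].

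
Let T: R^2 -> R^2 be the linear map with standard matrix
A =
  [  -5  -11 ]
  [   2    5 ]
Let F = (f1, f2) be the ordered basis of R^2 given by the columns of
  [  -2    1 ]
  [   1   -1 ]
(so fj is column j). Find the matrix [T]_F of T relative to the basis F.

The j-th column of [T]_F is [T(fj)]_F.
T(f1) = A f1 = <-1, 1> = 0·f1 - f2, so column 1 is <0, -1>.
Repeating for f2 and assembling the columns gives [[0, -3], [-1, 0]].

[[0, -3], [-1, 0]]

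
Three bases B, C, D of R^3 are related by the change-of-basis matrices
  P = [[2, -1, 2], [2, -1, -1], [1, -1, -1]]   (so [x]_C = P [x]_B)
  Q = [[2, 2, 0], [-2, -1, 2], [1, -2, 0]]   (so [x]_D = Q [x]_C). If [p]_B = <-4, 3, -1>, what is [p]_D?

<-46, 24, 7>

First [p]_C = P [p]_B = <-13, -10, -6>.
Then [p]_D = Q [p]_C = <-46, 24, 7>.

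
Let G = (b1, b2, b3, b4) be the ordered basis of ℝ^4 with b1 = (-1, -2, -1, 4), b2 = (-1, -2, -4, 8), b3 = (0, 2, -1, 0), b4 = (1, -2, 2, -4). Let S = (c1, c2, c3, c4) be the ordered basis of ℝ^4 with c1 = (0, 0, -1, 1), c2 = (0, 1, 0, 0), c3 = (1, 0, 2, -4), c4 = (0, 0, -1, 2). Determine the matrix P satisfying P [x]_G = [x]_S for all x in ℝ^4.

[[-2, 0, 2, 0], [-2, -2, 2, -2], [-1, -1, 0, 1], [1, 2, -1, 0]]

Let M have columns bj and N have columns cj. Then for every x, N [x]_S = x = M [x]_G, so P = N^(-1) M.
Since det N = 1, N^(-1) has integer entries; multiplying gives P = [[-2, 0, 2, 0], [-2, -2, 2, -2], [-1, -1, 0, 1], [1, 2, -1, 0]].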